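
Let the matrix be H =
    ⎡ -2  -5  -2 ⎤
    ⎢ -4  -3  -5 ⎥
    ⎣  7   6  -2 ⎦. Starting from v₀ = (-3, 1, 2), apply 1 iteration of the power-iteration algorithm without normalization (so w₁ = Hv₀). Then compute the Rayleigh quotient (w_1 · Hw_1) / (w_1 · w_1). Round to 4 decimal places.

-1.2561

w1 = Hv₀ = (-3, -1, -19)
Hw1 = (49, 110, 11)
w1·Hw1 = (-3)·49 + (-1)·110 + (-19)·11 = -466; w1·w1 = (-3)·(-3) + (-1)·(-1) + (-19)·(-19) = 371
λ ≈ -466/371 = -1.2561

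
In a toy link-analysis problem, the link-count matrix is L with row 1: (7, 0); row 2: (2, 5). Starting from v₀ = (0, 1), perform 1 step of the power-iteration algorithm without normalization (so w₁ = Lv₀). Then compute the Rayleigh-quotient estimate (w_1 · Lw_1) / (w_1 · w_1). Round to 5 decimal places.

5.00000

w1 = Lv₀ = (7·0 + 0·1; 2·0 + 5·1) = (0, 5)
Lw1 = (0, 25)
w1·Lw1 = 0·0 + 5·25 = 125; w1·w1 = 0·0 + 5·5 = 25
λ ≈ 125/25 = 5.00000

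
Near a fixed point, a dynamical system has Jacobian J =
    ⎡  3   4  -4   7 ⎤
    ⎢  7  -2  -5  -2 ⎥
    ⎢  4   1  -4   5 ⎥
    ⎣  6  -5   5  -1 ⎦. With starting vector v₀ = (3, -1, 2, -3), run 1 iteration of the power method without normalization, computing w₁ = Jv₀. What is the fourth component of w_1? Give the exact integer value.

w1 = Jv₀ = (-24, 19, -12, 36)
The requested component of w1 is 36.

36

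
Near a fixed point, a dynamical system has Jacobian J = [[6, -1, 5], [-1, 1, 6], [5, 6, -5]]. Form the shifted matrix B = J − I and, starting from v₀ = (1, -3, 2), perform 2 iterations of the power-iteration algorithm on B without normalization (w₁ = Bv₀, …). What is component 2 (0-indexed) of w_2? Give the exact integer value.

306

B = J − I has rows (5, -1, 5); (-1, 0, 6); (5, 6, -6)
w1 = Bv₀ = (18, 11, -25)
w2 = Bw1 = (-46, -168, 306)
Requested component of w2: 306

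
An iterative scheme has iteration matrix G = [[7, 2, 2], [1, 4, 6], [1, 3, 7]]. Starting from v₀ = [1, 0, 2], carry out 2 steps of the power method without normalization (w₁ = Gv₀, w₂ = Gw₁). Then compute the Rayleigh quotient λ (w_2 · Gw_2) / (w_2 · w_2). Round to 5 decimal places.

λ ≈ 11.08611

w1 = Gv₀ = (7·1 + 2·0 + 2·2; 1·1 + 4·0 + 6·2; 1·1 + 3·0 + 7·2) = (11, 13, 15)
w2 = Gw1 = (7·11 + 2·13 + 2·15; 1·11 + 4·13 + 6·15; 1·11 + 3·13 + 7·15) = (133, 153, 155)
Gw2 = (1547, 1675, 1677)
w2·Gw2 = 133·1547 + 153·1675 + 155·1677 = 721961; w2·w2 = 133·133 + 153·153 + 155·155 = 65123
λ ≈ 721961/65123 = 11.08611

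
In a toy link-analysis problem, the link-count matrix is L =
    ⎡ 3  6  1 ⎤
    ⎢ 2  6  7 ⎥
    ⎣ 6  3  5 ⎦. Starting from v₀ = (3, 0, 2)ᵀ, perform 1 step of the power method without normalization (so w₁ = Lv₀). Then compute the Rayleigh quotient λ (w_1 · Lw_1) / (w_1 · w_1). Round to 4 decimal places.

12.4130

w1 = Lv₀ = (11, 20, 28)
Lw1 = (181, 338, 266)
w1·Lw1 = 11·181 + 20·338 + 28·266 = 16199; w1·w1 = 11·11 + 20·20 + 28·28 = 1305
λ ≈ 16199/1305 = 12.4130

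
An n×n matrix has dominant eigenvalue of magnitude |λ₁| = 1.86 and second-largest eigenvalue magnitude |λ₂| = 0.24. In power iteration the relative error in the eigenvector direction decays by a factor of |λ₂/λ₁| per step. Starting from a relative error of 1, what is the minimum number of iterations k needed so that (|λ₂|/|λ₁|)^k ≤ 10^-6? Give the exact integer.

|λ₂/λ₁| = 0.24/1.86 = 0.12903
Need k ≥ ln(10^-6) / ln(0.12903) = -13.8155 / -2.0477 ≈ 6.747
Smallest integer k satisfying the bound: 7

7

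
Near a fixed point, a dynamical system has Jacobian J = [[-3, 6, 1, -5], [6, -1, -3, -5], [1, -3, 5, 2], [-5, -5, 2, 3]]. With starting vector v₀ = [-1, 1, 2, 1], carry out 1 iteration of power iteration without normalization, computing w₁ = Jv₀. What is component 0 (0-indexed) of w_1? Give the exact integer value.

6

w1 = Jv₀ = ((-3)·(-1) + 6·1 + 1·2 + (-5)·1; 6·(-1) + (-1)·1 + (-3)·2 + (-5)·1; 1·(-1) + (-3)·1 + 5·2 + 2·1; (-5)·(-1) + (-5)·1 + 2·2 + 3·1) = (6, -18, 8, 7)
The requested component of w1 is 6.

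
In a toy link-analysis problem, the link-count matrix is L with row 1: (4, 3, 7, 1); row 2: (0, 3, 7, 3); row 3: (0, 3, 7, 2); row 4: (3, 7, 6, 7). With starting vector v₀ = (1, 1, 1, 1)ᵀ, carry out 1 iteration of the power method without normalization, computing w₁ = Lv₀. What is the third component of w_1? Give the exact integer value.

12

w1 = Lv₀ = (4·1 + 3·1 + 7·1 + 1·1; 0·1 + 3·1 + 7·1 + 3·1; 0·1 + 3·1 + 7·1 + 2·1; 3·1 + 7·1 + 6·1 + 7·1) = (15, 13, 12, 23)
The requested component of w1 is 12.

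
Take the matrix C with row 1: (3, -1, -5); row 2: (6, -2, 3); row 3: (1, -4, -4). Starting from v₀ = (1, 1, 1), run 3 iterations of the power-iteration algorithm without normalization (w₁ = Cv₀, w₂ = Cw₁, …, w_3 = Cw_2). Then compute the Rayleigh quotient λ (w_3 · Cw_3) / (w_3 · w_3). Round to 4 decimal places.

λ ≈ -2.6785

w1 = Cv₀ = (3·1 + (-1)·1 + (-5)·1; 6·1 + (-2)·1 + 3·1; 1·1 + (-4)·1 + (-4)·1) = (-3, 7, -7)
w2 = Cw1 = (3·(-3) + (-1)·7 + (-5)·(-7); 6·(-3) + (-2)·7 + 3·(-7); 1·(-3) + (-4)·7 + (-4)·(-7)) = (19, -53, -3)
w3 = Cw2 = (125, 211, 243)
Cw3 = (-1051, 1057, -1691)
w3·Cw3 = 125·(-1051) + 211·1057 + 243·(-1691) = -319261; w3·w3 = 125·125 + 211·211 + 243·243 = 119195
λ ≈ -319261/119195 = -2.6785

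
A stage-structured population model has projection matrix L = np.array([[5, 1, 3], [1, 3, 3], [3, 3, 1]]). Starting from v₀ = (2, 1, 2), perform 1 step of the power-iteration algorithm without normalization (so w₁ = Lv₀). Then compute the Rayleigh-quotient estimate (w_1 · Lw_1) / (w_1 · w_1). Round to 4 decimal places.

w1 = Lv₀ = (5·2 + 1·1 + 3·2; 1·2 + 3·1 + 3·2; 3·2 + 3·1 + 1·2) = (17, 11, 11)
Lw1 = (129, 83, 95)
w1·Lw1 = 17·129 + 11·83 + 11·95 = 4151; w1·w1 = 17·17 + 11·11 + 11·11 = 531
λ ≈ 4151/531 = 7.8173

7.8173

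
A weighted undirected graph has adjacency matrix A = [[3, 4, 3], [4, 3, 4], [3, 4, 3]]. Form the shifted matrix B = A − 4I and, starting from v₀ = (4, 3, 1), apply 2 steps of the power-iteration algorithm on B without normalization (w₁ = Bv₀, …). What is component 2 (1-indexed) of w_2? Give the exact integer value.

119

B = A − 4I has rows (-1, 4, 3); (4, -1, 4); (3, 4, -1)
w1 = Bv₀ = (11, 17, 23)
w2 = Bw1 = (126, 119, 78)
Requested component of w2: 119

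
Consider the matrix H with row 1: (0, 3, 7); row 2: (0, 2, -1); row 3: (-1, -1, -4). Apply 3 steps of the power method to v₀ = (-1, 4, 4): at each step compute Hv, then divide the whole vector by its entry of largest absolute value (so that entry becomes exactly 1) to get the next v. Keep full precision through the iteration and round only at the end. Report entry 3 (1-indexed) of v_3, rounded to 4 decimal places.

Hv0 = (40.00000, 4.00000, -19.00000); divide by 40.00000 → v1 = (1.00000, 0.10000, -0.47500)
Hv1 = (-3.02500, 0.67500, 0.80000); divide by -3.02500 → v2 = (1.00000, -0.22314, -0.26446)
Hv2 = (-2.52066, -0.18182, 0.28099); divide by -2.52066 → v3 = (1.00000, 0.07213, -0.11148)
Requested entry of v3: -34/305 = -0.1115

-0.1115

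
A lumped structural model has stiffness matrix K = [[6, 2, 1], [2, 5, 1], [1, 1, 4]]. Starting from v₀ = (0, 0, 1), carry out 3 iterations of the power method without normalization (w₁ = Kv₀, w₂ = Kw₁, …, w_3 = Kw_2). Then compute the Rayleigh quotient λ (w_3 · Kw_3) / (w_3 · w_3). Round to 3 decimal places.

λ ≈ 7.798

w1 = Kv₀ = (6·0 + 2·0 + 1·1; 2·0 + 5·0 + 1·1; 1·0 + 1·0 + 4·1) = (1, 1, 4)
w2 = Kw1 = (6·1 + 2·1 + 1·4; 2·1 + 5·1 + 1·4; 1·1 + 1·1 + 4·4) = (12, 11, 18)
w3 = Kw2 = (112, 97, 95)
Kw3 = (961, 804, 589)
w3·Kw3 = 112·961 + 97·804 + 95·589 = 241575; w3·w3 = 112·112 + 97·97 + 95·95 = 30978
λ ≈ 241575/30978 = 7.798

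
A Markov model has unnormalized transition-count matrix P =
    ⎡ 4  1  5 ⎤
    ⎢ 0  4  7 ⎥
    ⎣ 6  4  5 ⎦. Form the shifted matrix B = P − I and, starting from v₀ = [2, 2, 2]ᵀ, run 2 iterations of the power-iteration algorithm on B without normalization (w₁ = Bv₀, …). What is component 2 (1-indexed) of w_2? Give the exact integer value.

B = P − I has rows (3, 1, 5); (0, 3, 7); (6, 4, 4)
w1 = Bv₀ = (18, 20, 28)
w2 = Bw1 = (214, 256, 300)
Requested component of w2: 256

256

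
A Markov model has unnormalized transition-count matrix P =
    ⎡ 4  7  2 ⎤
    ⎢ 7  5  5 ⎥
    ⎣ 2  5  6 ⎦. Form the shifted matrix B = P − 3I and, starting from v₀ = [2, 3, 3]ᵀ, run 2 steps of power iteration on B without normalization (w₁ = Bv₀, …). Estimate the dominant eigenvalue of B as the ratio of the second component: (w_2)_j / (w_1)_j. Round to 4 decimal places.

11.8000

B = P − 3I has rows (1, 7, 2); (7, 2, 5); (2, 5, 3)
w1 = Bv₀ = (1·2 + 7·3 + 2·3; 7·2 + 2·3 + 5·3; 2·2 + 5·3 + 3·3) = (29, 35, 28)
w2 = Bw1 = (1·29 + 7·35 + 2·28; 7·29 + 2·35 + 5·28; 2·29 + 5·35 + 3·28) = (330, 413, 317)
Ratio: 413/35 = 11.8000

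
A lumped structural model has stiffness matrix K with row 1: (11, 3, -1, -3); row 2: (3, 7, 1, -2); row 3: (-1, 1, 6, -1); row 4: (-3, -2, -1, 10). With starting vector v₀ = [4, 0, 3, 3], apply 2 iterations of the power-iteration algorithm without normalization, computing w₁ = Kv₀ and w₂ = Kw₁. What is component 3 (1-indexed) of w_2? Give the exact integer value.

w1 = Kv₀ = (11·4 + 3·0 + (-1)·3 + (-3)·3; 3·4 + 7·0 + 1·3 + (-2)·3; (-1)·4 + 1·0 + 6·3 + (-1)·3; (-3)·4 + (-2)·0 + (-1)·3 + 10·3) = (32, 9, 11, 15)
w2 = Kw1 = (11·32 + 3·9 + (-1)·11 + (-3)·15; 3·32 + 7·9 + 1·11 + (-2)·15; (-1)·32 + 1·9 + 6·11 + (-1)·15; (-3)·32 + (-2)·9 + (-1)·11 + 10·15) = (323, 140, 28, 25)
The requested component of w2 is 28.

28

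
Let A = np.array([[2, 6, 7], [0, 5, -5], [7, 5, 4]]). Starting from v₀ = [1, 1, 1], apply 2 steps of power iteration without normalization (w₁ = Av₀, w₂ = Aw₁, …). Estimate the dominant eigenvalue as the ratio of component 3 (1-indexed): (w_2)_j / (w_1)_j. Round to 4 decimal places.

w1 = Av₀ = (2·1 + 6·1 + 7·1; 0·1 + 5·1 + (-5)·1; 7·1 + 5·1 + 4·1) = (15, 0, 16)
w2 = Aw1 = (2·15 + 6·0 + 7·16; 0·15 + 5·0 + (-5)·16; 7·15 + 5·0 + 4·16) = (142, -80, 169)
Ratio at component: 169 / 16 = 10.5625

λ ≈ 10.5625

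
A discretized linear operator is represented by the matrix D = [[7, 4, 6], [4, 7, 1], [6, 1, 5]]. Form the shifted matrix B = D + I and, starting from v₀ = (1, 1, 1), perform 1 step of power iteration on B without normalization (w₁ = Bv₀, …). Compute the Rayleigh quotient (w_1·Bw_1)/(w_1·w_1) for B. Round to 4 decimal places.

15.0695

B = D + I has rows (8, 4, 6); (4, 8, 1); (6, 1, 6)
w1 = Bv₀ = (8·1 + 4·1 + 6·1; 4·1 + 8·1 + 1·1; 6·1 + 1·1 + 6·1) = (18, 13, 13)
Bw1 = (274, 189, 199)
w1·Bw1 = 9976; w1·w1 = 662; μ ≈ 9976/662 = 15.0695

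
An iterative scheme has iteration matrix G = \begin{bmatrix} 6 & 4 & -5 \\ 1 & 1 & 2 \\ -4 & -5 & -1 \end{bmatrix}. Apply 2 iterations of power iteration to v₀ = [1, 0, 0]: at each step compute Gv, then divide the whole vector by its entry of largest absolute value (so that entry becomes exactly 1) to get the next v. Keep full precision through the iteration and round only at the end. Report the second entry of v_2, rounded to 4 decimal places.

-0.0167

Gv0 = (6.00000, 1.00000, -4.00000); divide by 6.00000 → v1 = (1.00000, 0.16667, -0.66667)
Gv1 = (10.00000, -0.16667, -4.16667); divide by 10.00000 → v2 = (1.00000, -0.01667, -0.41667)
Requested entry of v2: -1/60 = -0.0167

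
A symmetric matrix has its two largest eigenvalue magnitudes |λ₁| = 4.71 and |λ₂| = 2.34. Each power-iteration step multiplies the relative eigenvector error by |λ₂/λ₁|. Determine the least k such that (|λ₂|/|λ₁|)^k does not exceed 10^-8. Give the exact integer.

|λ₂/λ₁| = 2.34/4.71 = 0.49682
Need k ≥ ln(10^-8) / ln(0.49682) = -18.4207 / -0.6995 ≈ 26.333
Smallest integer k satisfying the bound: 27

27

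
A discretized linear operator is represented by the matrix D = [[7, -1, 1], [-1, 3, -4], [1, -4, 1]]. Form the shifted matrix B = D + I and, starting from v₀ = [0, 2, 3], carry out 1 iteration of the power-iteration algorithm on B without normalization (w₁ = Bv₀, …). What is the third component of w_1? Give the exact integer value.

B = D + I has rows (8, -1, 1); (-1, 4, -4); (1, -4, 2)
w1 = Bv₀ = (1, -4, -2)
Requested component of w1: -2

-2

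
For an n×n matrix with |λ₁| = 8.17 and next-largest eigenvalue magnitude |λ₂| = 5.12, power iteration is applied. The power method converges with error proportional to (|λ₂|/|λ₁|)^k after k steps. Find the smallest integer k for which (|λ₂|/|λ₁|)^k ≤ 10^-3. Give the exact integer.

|λ₂/λ₁| = 5.12/8.17 = 0.62668
Need k ≥ ln(10^-3) / ln(0.62668) = -6.9078 / -0.4673 ≈ 14.782
Smallest integer k satisfying the bound: 15

15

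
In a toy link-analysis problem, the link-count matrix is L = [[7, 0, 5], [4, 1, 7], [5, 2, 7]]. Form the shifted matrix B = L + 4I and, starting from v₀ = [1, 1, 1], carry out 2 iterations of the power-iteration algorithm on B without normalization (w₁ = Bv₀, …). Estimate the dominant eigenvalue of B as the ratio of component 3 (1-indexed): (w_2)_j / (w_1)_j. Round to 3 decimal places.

μ ≈ 17.222

B = L + 4I has rows (11, 0, 5); (4, 5, 7); (5, 2, 11)
w1 = Bv₀ = (16, 16, 18)
w2 = Bw1 = (266, 270, 310)
Ratio: 310/18 = 17.222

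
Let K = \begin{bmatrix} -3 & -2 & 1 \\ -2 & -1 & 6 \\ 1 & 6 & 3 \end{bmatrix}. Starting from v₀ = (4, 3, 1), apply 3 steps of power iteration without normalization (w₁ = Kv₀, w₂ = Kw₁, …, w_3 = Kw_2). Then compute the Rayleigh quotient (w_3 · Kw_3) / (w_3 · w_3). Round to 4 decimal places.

λ ≈ -0.5315

w1 = Kv₀ = ((-3)·4 + (-2)·3 + 1·1; (-2)·4 + (-1)·3 + 6·1; 1·4 + 6·3 + 3·1) = (-17, -5, 25)
w2 = Kw1 = ((-3)·(-17) + (-2)·(-5) + 1·25; (-2)·(-17) + (-1)·(-5) + 6·25; 1·(-17) + 6·(-5) + 3·25) = (86, 189, 28)
w3 = Kw2 = (-608, -193, 1304)
Kw3 = (3514, 9233, 2146)
w3·Kw3 = (-608)·3514 + (-193)·9233 + 1304·2146 = -1120097; w3·w3 = (-608)·(-608) + (-193)·(-193) + 1304·1304 = 2107329
λ ≈ -1120097/2107329 = -0.5315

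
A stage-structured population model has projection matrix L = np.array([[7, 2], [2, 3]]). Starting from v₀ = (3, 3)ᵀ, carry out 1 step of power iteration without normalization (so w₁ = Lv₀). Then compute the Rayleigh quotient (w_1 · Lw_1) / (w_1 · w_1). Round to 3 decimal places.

w1 = Lv₀ = (7·3 + 2·3; 2·3 + 3·3) = (27, 15)
Lw1 = (219, 99)
w1·Lw1 = 27·219 + 15·99 = 7398; w1·w1 = 27·27 + 15·15 = 954
λ ≈ 7398/954 = 7.755

λ ≈ 7.755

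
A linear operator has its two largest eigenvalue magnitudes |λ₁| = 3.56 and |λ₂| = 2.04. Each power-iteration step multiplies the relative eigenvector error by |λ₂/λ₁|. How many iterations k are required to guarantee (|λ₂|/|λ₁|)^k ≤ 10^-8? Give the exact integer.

|λ₂/λ₁| = 2.04/3.56 = 0.57303
Need k ≥ ln(10^-8) / ln(0.57303) = -18.4207 / -0.5568 ≈ 33.082
Smallest integer k satisfying the bound: 34

34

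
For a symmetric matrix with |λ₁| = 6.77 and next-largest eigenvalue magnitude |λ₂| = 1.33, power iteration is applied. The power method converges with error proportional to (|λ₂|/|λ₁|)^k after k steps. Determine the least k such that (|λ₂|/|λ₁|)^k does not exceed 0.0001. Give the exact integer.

|λ₂/λ₁| = 1.33/6.77 = 0.19645
Need k ≥ ln(0.0001) / ln(0.19645) = -9.2103 / -1.6273 ≈ 5.660
Smallest integer k satisfying the bound: 6

6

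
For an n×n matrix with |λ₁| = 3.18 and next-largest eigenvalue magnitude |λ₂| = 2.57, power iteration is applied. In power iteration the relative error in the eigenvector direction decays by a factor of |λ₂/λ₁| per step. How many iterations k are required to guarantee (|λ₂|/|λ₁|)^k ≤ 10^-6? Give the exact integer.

|λ₂/λ₁| = 2.57/3.18 = 0.80818
Need k ≥ ln(10^-6) / ln(0.80818) = -13.8155 / -0.2130 ≈ 64.869
Smallest integer k satisfying the bound: 65

65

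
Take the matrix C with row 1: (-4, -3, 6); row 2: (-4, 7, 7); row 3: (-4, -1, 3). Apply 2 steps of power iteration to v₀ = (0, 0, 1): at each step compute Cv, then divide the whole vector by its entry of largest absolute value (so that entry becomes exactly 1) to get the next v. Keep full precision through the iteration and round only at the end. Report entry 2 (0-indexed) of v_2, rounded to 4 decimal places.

-0.4783

Cv0 = (6.00000, 7.00000, 3.00000); divide by 7.00000 → v1 = (0.85714, 1.00000, 0.42857)
Cv1 = (-3.85714, 6.57143, -3.14286); divide by 6.57143 → v2 = (-0.58696, 1.00000, -0.47826)
Requested entry of v2: -22/46 = -0.4783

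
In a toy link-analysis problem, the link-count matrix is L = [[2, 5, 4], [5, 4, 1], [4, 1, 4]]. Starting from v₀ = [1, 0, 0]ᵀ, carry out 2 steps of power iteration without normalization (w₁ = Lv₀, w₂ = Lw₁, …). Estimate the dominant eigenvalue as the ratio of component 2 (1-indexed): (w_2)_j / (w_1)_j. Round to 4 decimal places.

6.8000

w1 = Lv₀ = (2·1 + 5·0 + 4·0; 5·1 + 4·0 + 1·0; 4·1 + 1·0 + 4·0) = (2, 5, 4)
w2 = Lw1 = (2·2 + 5·5 + 4·4; 5·2 + 4·5 + 1·4; 4·2 + 1·5 + 4·4) = (45, 34, 29)
Ratio at component: 34 / 5 = 6.8000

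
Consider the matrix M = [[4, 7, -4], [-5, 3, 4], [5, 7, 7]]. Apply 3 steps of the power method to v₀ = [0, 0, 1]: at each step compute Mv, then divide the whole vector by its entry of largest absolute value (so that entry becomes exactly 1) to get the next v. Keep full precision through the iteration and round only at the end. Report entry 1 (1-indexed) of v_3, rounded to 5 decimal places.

0.17321

Mv0 = (-4.000000, 4.000000, 7.000000); divide by 7.000000 → v1 = (-0.571429, 0.571429, 1.000000)
Mv1 = (-2.285714, 8.571429, 8.142857); divide by 8.571429 → v2 = (-0.266667, 1.000000, 0.950000)
Mv2 = (2.133333, 8.133333, 12.316667); divide by 12.316667 → v3 = (0.173207, 0.660352, 1.000000)
Requested entry of v3: 128/739 = 0.17321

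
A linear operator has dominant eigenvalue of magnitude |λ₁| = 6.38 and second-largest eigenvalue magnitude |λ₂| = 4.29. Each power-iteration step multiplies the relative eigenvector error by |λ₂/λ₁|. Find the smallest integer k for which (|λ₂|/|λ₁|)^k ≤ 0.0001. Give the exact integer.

|λ₂/λ₁| = 4.29/6.38 = 0.67241
Need k ≥ ln(0.0001) / ln(0.67241) = -9.2103 / -0.3969 ≈ 23.207
Smallest integer k satisfying the bound: 24

24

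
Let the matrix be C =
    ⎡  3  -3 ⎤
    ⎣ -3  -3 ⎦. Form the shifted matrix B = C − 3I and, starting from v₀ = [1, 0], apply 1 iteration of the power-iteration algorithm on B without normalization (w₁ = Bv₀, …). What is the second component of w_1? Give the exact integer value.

-3

B = C − 3I has rows (0, -3); (-3, -6)
w1 = Bv₀ = (0, -3)
Requested component of w1: -3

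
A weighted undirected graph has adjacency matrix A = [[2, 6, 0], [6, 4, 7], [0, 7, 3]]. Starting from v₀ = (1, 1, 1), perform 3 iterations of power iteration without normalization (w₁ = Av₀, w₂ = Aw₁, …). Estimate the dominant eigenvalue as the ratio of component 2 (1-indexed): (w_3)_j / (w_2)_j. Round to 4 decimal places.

13.4140

w1 = Av₀ = (8, 17, 10)
w2 = Aw1 = (118, 186, 149)
w3 = Aw2 = (1352, 2495, 1749)
Ratio at component: 2495 / 186 = 13.4140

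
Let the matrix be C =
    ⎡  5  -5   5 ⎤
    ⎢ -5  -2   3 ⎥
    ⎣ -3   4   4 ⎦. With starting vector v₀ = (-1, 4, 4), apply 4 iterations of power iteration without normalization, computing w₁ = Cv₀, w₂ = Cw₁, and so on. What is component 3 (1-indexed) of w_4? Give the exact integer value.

124

w1 = Cv₀ = (5·(-1) + (-5)·4 + 5·4; (-5)·(-1) + (-2)·4 + 3·4; (-3)·(-1) + 4·4 + 4·4) = (-5, 9, 35)
w2 = Cw1 = (5·(-5) + (-5)·9 + 5·35; (-5)·(-5) + (-2)·9 + 3·35; (-3)·(-5) + 4·9 + 4·35) = (105, 112, 191)
w3 = Cw2 = (920, -176, 897)
w4 = Cw3 = (9965, -1557, 124)
The requested component of w4 is 124.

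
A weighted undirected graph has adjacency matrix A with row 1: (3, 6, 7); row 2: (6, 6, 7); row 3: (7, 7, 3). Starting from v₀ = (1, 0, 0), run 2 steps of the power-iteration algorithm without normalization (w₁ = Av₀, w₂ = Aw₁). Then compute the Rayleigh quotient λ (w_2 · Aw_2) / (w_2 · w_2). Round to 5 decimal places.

w1 = Av₀ = (3·1 + 6·0 + 7·0; 6·1 + 6·0 + 7·0; 7·1 + 7·0 + 3·0) = (3, 6, 7)
w2 = Aw1 = (3·3 + 6·6 + 7·7; 6·3 + 6·6 + 7·7; 7·3 + 7·6 + 3·7) = (94, 103, 84)
Aw2 = (1488, 1770, 1631)
w2·Aw2 = 94·1488 + 103·1770 + 84·1631 = 459186; w2·w2 = 94·94 + 103·103 + 84·84 = 26501
λ ≈ 459186/26501 = 17.32712

λ ≈ 17.32712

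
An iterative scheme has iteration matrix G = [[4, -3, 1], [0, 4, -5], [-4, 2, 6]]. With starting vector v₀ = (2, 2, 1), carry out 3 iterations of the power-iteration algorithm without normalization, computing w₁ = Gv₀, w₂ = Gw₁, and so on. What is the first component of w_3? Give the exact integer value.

20

w1 = Gv₀ = (4·2 + (-3)·2 + 1·1; 0·2 + 4·2 + (-5)·1; (-4)·2 + 2·2 + 6·1) = (3, 3, 2)
w2 = Gw1 = (4·3 + (-3)·3 + 1·2; 0·3 + 4·3 + (-5)·2; (-4)·3 + 2·3 + 6·2) = (5, 2, 6)
w3 = Gw2 = (20, -22, 20)
The requested component of w3 is 20.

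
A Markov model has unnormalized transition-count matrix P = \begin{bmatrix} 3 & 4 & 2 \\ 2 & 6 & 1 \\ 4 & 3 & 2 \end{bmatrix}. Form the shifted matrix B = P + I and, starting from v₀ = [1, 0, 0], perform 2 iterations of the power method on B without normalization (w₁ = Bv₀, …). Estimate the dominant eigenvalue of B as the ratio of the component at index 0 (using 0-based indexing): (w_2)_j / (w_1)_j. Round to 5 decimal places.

B = P + I has rows (4, 4, 2); (2, 7, 1); (4, 3, 3)
w1 = Bv₀ = (4·1 + 4·0 + 2·0; 2·1 + 7·0 + 1·0; 4·1 + 3·0 + 3·0) = (4, 2, 4)
w2 = Bw1 = (4·4 + 4·2 + 2·4; 2·4 + 7·2 + 1·4; 4·4 + 3·2 + 3·4) = (32, 26, 34)
Ratio: 32/4 = 8.00000

8.00000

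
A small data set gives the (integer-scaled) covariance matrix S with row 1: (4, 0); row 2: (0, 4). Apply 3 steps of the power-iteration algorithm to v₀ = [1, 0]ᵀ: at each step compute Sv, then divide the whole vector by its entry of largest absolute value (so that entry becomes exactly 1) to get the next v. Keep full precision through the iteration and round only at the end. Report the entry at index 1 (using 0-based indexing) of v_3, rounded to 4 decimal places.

Sv0 = (4.00000, 0.00000); divide by 4.00000 → v1 = (1.00000, 0.00000)
Sv1 = (4.00000, 0.00000); divide by 4.00000 → v2 = (1.00000, 0.00000)
Sv2 = (4.00000, 0.00000); divide by 4.00000 → v3 = (1.00000, 0.00000)
Requested entry of v3: 0/64 = 0.0000

0.0000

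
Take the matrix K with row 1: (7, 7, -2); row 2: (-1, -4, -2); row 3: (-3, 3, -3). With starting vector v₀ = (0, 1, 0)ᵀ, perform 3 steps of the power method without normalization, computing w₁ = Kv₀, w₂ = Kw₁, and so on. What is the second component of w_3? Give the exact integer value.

w1 = Kv₀ = (7·0 + 7·1 + (-2)·0; (-1)·0 + (-4)·1 + (-2)·0; (-3)·0 + 3·1 + (-3)·0) = (7, -4, 3)
w2 = Kw1 = (7·7 + 7·(-4) + (-2)·3; (-1)·7 + (-4)·(-4) + (-2)·3; (-3)·7 + 3·(-4) + (-3)·3) = (15, 3, -42)
w3 = Kw2 = (210, 57, 90)
The requested component of w3 is 57.

57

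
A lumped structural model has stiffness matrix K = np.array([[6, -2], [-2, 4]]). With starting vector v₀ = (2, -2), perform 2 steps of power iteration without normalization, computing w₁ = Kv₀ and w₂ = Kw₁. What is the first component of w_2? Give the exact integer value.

w1 = Kv₀ = (6·2 + (-2)·(-2); (-2)·2 + 4·(-2)) = (16, -12)
w2 = Kw1 = (6·16 + (-2)·(-12); (-2)·16 + 4·(-12)) = (120, -80)
The requested component of w2 is 120.

120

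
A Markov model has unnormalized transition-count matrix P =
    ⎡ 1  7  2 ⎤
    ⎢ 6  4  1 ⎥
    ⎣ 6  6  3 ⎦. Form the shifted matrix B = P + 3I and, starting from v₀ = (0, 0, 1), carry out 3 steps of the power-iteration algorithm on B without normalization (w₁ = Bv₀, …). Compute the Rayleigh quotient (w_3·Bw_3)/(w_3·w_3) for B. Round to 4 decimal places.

μ ≈ 13.8348

B = P + 3I has rows (4, 7, 2); (6, 7, 1); (6, 6, 6)
w1 = Bv₀ = (4·0 + 7·0 + 2·1; 6·0 + 7·0 + 1·1; 6·0 + 6·0 + 6·1) = (2, 1, 6)
w2 = Bw1 = (4·2 + 7·1 + 2·6; 6·2 + 7·1 + 1·6; 6·2 + 6·1 + 6·6) = (27, 25, 54)
w3 = Bw2 = (391, 391, 636)
Bw3 = (5573, 5719, 8508)
w3·Bw3 = 9826260; w3·w3 = 710258; μ ≈ 9826260/710258 = 13.8348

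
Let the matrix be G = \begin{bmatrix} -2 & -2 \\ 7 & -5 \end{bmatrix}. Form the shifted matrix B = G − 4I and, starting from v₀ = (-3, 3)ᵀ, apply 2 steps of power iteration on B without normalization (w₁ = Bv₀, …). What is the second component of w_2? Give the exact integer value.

516

B = G − 4I has rows (-6, -2); (7, -9)
w1 = Bv₀ = ((-6)·(-3) + (-2)·3; 7·(-3) + (-9)·3) = (12, -48)
w2 = Bw1 = ((-6)·12 + (-2)·(-48); 7·12 + (-9)·(-48)) = (24, 516)
Requested component of w2: 516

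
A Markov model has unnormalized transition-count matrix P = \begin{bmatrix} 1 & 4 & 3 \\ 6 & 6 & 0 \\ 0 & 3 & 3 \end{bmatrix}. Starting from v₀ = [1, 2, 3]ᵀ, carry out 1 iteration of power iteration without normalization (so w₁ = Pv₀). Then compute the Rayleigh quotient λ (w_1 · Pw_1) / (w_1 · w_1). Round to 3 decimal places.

w1 = Pv₀ = (1·1 + 4·2 + 3·3; 6·1 + 6·2 + 0·3; 0·1 + 3·2 + 3·3) = (18, 18, 15)
Pw1 = (135, 216, 99)
w1·Pw1 = 18·135 + 18·216 + 15·99 = 7803; w1·w1 = 18·18 + 18·18 + 15·15 = 873
λ ≈ 7803/873 = 8.938

λ ≈ 8.938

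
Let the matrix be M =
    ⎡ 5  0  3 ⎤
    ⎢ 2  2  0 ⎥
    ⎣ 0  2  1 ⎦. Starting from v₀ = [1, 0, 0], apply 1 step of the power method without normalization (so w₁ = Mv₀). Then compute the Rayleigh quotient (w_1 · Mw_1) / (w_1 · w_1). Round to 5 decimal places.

5.27586

w1 = Mv₀ = (5·1 + 0·0 + 3·0; 2·1 + 2·0 + 0·0; 0·1 + 2·0 + 1·0) = (5, 2, 0)
Mw1 = (25, 14, 4)
w1·Mw1 = 5·25 + 2·14 + 0·4 = 153; w1·w1 = 5·5 + 2·2 + 0·0 = 29
λ ≈ 153/29 = 5.27586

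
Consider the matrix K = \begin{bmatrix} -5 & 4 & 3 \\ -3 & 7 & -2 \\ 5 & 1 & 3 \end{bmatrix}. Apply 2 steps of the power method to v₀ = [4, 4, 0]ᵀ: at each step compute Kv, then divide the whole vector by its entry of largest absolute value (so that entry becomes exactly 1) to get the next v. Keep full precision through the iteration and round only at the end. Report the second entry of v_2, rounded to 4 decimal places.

0.4872

Kv0 = (-4.00000, 16.00000, 24.00000); divide by 24.00000 → v1 = (-0.16667, 0.66667, 1.00000)
Kv1 = (6.50000, 3.16667, 2.83333); divide by 6.50000 → v2 = (1.00000, 0.48718, 0.43590)
Requested entry of v2: 76/156 = 0.4872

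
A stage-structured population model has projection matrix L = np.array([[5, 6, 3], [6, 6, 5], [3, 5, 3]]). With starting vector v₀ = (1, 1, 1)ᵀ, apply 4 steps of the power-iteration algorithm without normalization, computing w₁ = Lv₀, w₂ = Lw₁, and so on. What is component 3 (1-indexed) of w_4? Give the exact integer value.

w1 = Lv₀ = (14, 17, 11)
w2 = Lw1 = (205, 241, 160)
w3 = Lw2 = (2951, 3476, 2300)
w4 = Lw3 = (42511, 50062, 33133)
The requested component of w4 is 33133.

33133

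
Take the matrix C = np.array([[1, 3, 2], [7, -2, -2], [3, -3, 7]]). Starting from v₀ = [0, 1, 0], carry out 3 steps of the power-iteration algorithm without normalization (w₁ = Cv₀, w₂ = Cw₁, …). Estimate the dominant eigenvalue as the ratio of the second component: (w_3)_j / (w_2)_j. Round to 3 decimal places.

w1 = Cv₀ = (1·0 + 3·1 + 2·0; 7·0 + (-2)·1 + (-2)·0; 3·0 + (-3)·1 + 7·0) = (3, -2, -3)
w2 = Cw1 = (1·3 + 3·(-2) + 2·(-3); 7·3 + (-2)·(-2) + (-2)·(-3); 3·3 + (-3)·(-2) + 7·(-3)) = (-9, 31, -6)
w3 = Cw2 = (72, -113, -162)
Ratio at component: -113 / 31 = -3.645

-3.645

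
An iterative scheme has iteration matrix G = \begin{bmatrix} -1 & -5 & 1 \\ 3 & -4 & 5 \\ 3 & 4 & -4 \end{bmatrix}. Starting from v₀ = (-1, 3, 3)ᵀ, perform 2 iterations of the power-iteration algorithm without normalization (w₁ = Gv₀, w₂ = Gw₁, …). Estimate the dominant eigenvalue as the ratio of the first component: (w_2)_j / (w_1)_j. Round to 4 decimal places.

λ ≈ -0.7273

w1 = Gv₀ = (-11, 0, -3)
w2 = Gw1 = (8, -48, -21)
Ratio at component: 8 / -11 = -0.7273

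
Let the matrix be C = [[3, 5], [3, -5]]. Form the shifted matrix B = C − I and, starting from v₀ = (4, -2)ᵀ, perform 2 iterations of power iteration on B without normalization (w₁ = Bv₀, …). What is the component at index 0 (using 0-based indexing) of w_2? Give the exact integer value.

116

B = C − I has rows (2, 5); (3, -6)
w1 = Bv₀ = (2·4 + 5·(-2); 3·4 + (-6)·(-2)) = (-2, 24)
w2 = Bw1 = (2·(-2) + 5·24; 3·(-2) + (-6)·24) = (116, -150)
Requested component of w2: 116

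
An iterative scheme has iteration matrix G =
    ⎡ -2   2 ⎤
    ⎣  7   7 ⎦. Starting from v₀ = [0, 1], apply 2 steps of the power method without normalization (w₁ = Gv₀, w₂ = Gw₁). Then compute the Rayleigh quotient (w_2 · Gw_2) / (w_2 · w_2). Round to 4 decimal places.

w1 = Gv₀ = (2, 7)
w2 = Gw1 = (10, 63)
Gw2 = (106, 511)
w2·Gw2 = 10·106 + 63·511 = 33253; w2·w2 = 10·10 + 63·63 = 4069
λ ≈ 33253/4069 = 8.1723

λ ≈ 8.1723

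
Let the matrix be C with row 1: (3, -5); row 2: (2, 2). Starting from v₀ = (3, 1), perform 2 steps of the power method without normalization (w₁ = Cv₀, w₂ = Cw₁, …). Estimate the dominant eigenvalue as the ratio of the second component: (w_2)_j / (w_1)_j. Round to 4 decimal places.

w1 = Cv₀ = (3·3 + (-5)·1; 2·3 + 2·1) = (4, 8)
w2 = Cw1 = (3·4 + (-5)·8; 2·4 + 2·8) = (-28, 24)
Ratio at component: 24 / 8 = 3.0000

3.0000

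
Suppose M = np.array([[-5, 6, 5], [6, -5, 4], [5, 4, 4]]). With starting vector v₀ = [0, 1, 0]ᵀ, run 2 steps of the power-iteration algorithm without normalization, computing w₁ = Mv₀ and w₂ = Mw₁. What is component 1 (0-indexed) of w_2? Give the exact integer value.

77

w1 = Mv₀ = ((-5)·0 + 6·1 + 5·0; 6·0 + (-5)·1 + 4·0; 5·0 + 4·1 + 4·0) = (6, -5, 4)
w2 = Mw1 = ((-5)·6 + 6·(-5) + 5·4; 6·6 + (-5)·(-5) + 4·4; 5·6 + 4·(-5) + 4·4) = (-40, 77, 26)
The requested component of w2 is 77.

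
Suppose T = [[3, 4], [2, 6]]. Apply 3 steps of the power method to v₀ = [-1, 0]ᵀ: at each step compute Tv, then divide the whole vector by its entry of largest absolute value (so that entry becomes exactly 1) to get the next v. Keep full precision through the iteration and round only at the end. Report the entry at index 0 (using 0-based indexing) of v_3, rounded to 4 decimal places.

0.8662

Tv0 = (-3.00000, -2.00000); divide by -3.00000 → v1 = (1.00000, 0.66667)
Tv1 = (5.66667, 6.00000); divide by 6.00000 → v2 = (0.94444, 1.00000)
Tv2 = (6.83333, 7.88889); divide by 7.88889 → v3 = (0.86620, 1.00000)
Requested entry of v3: -123/-142 = 0.8662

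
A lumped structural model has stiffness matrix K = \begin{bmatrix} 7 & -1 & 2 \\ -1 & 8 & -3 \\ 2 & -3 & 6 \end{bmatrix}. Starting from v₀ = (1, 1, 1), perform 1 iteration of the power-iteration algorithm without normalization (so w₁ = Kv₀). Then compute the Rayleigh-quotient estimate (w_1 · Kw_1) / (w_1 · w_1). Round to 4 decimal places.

w1 = Kv₀ = (8, 4, 5)
Kw1 = (62, 9, 34)
w1·Kw1 = 8·62 + 4·9 + 5·34 = 702; w1·w1 = 8·8 + 4·4 + 5·5 = 105
λ ≈ 702/105 = 6.6857

λ ≈ 6.6857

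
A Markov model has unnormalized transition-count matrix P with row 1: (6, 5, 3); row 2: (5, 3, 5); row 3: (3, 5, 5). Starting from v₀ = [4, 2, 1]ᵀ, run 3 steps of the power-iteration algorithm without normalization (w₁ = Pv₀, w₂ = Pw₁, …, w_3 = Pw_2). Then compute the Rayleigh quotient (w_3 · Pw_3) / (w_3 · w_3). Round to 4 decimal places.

w1 = Pv₀ = (6·4 + 5·2 + 3·1; 5·4 + 3·2 + 5·1; 3·4 + 5·2 + 5·1) = (37, 31, 27)
w2 = Pw1 = (6·37 + 5·31 + 3·27; 5·37 + 3·31 + 5·27; 3·37 + 5·31 + 5·27) = (458, 413, 401)
w3 = Pw2 = (6016, 5534, 5444)
Pw3 = (80098, 73902, 72938)
w3·Pw3 = 6016·80098 + 5534·73902 + 5444·72938 = 1287917708; w3·w3 = 6016·6016 + 5534·5534 + 5444·5444 = 96454548
λ ≈ 1287917708/96454548 = 13.3526

λ ≈ 13.3526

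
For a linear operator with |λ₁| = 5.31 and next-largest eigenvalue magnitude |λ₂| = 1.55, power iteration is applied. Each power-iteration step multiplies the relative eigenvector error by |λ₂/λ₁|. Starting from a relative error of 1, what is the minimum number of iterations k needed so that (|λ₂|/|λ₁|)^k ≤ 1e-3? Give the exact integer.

|λ₂/λ₁| = 1.55/5.31 = 0.29190
Need k ≥ ln(1e-3) / ln(0.29190) = -6.9078 / -1.2313 ≈ 5.610
Smallest integer k satisfying the bound: 6

6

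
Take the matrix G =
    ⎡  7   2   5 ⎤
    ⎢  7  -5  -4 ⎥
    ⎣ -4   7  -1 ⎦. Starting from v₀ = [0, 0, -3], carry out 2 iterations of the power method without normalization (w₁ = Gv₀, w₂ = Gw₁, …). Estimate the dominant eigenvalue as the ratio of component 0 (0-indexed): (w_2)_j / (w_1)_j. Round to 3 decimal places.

w1 = Gv₀ = (7·0 + 2·0 + 5·(-3); 7·0 + (-5)·0 + (-4)·(-3); (-4)·0 + 7·0 + (-1)·(-3)) = (-15, 12, 3)
w2 = Gw1 = (7·(-15) + 2·12 + 5·3; 7·(-15) + (-5)·12 + (-4)·3; (-4)·(-15) + 7·12 + (-1)·3) = (-66, -177, 141)
Ratio at component: -66 / -15 = 4.400

4.400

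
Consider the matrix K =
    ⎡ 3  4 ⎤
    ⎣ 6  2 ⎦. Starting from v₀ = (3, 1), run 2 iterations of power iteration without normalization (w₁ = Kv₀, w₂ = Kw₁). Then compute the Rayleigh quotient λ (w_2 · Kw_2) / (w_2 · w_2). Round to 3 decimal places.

w1 = Kv₀ = (3·3 + 4·1; 6·3 + 2·1) = (13, 20)
w2 = Kw1 = (3·13 + 4·20; 6·13 + 2·20) = (119, 118)
Kw2 = (829, 950)
w2·Kw2 = 119·829 + 118·950 = 210751; w2·w2 = 119·119 + 118·118 = 28085
λ ≈ 210751/28085 = 7.504

λ ≈ 7.504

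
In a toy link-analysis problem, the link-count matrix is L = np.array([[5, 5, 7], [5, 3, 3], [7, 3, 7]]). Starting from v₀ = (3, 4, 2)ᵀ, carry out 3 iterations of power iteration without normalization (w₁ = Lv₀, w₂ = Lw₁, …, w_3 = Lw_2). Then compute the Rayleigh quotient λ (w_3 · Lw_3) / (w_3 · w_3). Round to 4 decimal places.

15.5565

w1 = Lv₀ = (5·3 + 5·4 + 7·2; 5·3 + 3·4 + 3·2; 7·3 + 3·4 + 7·2) = (49, 33, 47)
w2 = Lw1 = (5·49 + 5·33 + 7·47; 5·49 + 3·33 + 3·47; 7·49 + 3·33 + 7·47) = (739, 485, 771)
w3 = Lw2 = (11517, 7463, 12025)
Lw3 = (179075, 116049, 187183)
w3·Lw3 = 11517·179075 + 7463·116049 + 12025·187183 = 5179356037; w3·w3 = 11517·11517 + 7463·7463 + 12025·12025 = 332938283
λ ≈ 5179356037/332938283 = 15.5565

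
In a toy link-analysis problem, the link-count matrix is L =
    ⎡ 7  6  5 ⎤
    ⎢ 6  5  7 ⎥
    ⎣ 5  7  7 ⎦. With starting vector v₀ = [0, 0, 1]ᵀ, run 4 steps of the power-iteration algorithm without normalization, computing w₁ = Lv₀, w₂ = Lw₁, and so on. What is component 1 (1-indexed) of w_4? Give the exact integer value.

38294

w1 = Lv₀ = (5, 7, 7)
w2 = Lw1 = (112, 114, 123)
w3 = Lw2 = (2083, 2103, 2219)
w4 = Lw3 = (38294, 38546, 40669)
The requested component of w4 is 38294.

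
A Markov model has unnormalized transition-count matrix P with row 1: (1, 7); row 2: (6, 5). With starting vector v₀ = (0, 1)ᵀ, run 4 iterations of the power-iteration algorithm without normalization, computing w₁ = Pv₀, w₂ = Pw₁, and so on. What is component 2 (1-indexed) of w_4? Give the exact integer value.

w1 = Pv₀ = (7, 5)
w2 = Pw1 = (42, 67)
w3 = Pw2 = (511, 587)
w4 = Pw3 = (4620, 6001)
The requested component of w4 is 6001.

6001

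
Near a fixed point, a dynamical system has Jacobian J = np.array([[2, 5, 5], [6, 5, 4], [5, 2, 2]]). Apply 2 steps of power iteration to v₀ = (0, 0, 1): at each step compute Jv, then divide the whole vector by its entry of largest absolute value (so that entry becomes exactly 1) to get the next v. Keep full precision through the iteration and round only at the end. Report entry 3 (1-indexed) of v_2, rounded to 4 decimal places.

Jv0 = (5.00000, 4.00000, 2.00000); divide by 5.00000 → v1 = (1.00000, 0.80000, 0.40000)
Jv1 = (8.00000, 11.60000, 7.40000); divide by 11.60000 → v2 = (0.68966, 1.00000, 0.63793)
Requested entry of v2: 37/58 = 0.6379

0.6379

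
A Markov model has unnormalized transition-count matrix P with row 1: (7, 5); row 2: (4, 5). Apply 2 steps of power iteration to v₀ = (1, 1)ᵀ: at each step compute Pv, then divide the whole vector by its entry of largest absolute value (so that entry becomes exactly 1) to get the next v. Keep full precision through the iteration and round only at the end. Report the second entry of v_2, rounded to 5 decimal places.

0.72093

Pv0 = (12.000000, 9.000000); divide by 12.000000 → v1 = (1.000000, 0.750000)
Pv1 = (10.750000, 7.750000); divide by 10.750000 → v2 = (1.000000, 0.720930)
Requested entry of v2: 93/129 = 0.72093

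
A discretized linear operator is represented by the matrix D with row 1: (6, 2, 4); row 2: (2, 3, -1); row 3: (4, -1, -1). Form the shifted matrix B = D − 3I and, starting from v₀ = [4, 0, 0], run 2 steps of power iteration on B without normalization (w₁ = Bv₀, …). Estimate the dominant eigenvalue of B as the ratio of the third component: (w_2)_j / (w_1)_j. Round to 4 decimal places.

-1.5000

B = D − 3I has rows (3, 2, 4); (2, 0, -1); (4, -1, -4)
w1 = Bv₀ = (3·4 + 2·0 + 4·0; 2·4 + 0·0 + (-1)·0; 4·4 + (-1)·0 + (-4)·0) = (12, 8, 16)
w2 = Bw1 = (3·12 + 2·8 + 4·16; 2·12 + 0·8 + (-1)·16; 4·12 + (-1)·8 + (-4)·16) = (116, 8, -24)
Ratio: -24/16 = -1.5000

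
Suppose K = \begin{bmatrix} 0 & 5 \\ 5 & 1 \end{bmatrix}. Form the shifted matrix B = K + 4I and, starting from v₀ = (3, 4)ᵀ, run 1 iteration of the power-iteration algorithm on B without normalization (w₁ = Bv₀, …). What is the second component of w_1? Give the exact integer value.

B = K + 4I has rows (4, 5); (5, 5)
w1 = Bv₀ = (32, 35)
Requested component of w1: 35

35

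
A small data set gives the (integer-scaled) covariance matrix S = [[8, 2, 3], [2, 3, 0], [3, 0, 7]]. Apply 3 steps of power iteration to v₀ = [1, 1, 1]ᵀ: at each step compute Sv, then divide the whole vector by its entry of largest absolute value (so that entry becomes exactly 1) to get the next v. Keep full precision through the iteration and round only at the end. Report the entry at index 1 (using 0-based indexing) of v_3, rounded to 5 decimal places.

Sv0 = (13.000000, 5.000000, 10.000000); divide by 13.000000 → v1 = (1.000000, 0.384615, 0.769231)
Sv1 = (11.076923, 3.153846, 8.384615); divide by 11.076923 → v2 = (1.000000, 0.284722, 0.756944)
Sv2 = (10.840278, 2.854167, 8.298611); divide by 10.840278 → v3 = (1.000000, 0.263293, 0.765535)
Requested entry of v3: 411/1561 = 0.26329

0.26329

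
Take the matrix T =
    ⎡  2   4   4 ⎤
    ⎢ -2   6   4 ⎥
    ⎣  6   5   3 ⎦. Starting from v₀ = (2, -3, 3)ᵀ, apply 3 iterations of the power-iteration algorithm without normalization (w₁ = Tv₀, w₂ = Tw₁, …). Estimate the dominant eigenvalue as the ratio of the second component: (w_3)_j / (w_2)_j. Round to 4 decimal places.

w1 = Tv₀ = (4, -10, 6)
w2 = Tw1 = (-8, -44, -8)
w3 = Tw2 = (-224, -280, -292)
Ratio at component: -280 / -44 = 6.3636

λ ≈ 6.3636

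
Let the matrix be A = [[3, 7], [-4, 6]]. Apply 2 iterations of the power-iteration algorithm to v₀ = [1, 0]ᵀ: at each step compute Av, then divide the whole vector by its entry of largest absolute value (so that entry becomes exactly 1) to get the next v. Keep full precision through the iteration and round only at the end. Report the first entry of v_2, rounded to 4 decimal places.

0.5278

Av0 = (3.00000, -4.00000); divide by -4.00000 → v1 = (-0.75000, 1.00000)
Av1 = (4.75000, 9.00000); divide by 9.00000 → v2 = (0.52778, 1.00000)
Requested entry of v2: -19/-36 = 0.5278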